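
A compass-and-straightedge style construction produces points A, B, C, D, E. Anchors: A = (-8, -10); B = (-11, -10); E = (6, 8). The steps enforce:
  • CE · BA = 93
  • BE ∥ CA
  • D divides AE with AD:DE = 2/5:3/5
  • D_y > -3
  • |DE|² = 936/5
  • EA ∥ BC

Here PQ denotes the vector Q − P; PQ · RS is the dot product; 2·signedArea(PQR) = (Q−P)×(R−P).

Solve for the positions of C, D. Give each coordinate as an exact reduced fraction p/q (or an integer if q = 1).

1. C_x = -25  [BE ∥ CA ∩ EA ∥ BC]
2. C_y = -28  [BE ∥ CA ∩ EA ∥ BC]
   → C = (-25, -28)
3. D_x = -12/5  [D divides AE with AD:DE = 2/5:3/5]
4. D_y = -14/5  [D divides AE with AD:DE = 2/5:3/5]
   → D = (-12/5, -14/5)

C = (-25, -28)
D = (-12/5, -14/5)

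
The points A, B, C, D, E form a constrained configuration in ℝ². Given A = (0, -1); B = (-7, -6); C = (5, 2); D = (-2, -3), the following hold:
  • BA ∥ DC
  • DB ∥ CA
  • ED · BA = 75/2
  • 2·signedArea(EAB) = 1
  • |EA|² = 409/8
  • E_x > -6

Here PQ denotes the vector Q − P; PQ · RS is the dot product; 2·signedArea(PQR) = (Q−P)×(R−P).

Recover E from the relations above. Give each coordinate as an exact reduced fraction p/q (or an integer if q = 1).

1. E_x = -23/4  [ED · BA = 75/2 ∩ 2·signedArea(EAB) = 1]
2. E_y = -21/4  [ED · BA = 75/2 ∩ 2·signedArea(EAB) = 1]
   → E = (-23/4, -21/4)

E = (-23/4, -21/4)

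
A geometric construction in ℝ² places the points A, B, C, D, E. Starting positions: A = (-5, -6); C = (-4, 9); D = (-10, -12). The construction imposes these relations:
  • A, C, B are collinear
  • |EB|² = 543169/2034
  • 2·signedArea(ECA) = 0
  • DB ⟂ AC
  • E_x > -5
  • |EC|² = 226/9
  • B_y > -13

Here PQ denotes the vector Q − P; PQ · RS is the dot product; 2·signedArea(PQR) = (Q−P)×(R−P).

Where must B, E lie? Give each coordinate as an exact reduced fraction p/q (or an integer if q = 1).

1. B_x = -1225/226  [A, C, B are collinear ∩ DB ⟂ AC]
2. B_y = -2781/226  [A, C, B are collinear ∩ DB ⟂ AC]
   → B = (-1225/226, -2781/226)
3. E_x = -13/3  [line 15·x + -1·y + 69 = 0 ∩ |EB|² = 543169/2034]
4. E_y = 4  [line 15·x + -1·y + 69 = 0 ∩ |EB|² = 543169/2034]
   → E = (-13/3, 4)

B = (-1225/226, -2781/226)
E = (-13/3, 4)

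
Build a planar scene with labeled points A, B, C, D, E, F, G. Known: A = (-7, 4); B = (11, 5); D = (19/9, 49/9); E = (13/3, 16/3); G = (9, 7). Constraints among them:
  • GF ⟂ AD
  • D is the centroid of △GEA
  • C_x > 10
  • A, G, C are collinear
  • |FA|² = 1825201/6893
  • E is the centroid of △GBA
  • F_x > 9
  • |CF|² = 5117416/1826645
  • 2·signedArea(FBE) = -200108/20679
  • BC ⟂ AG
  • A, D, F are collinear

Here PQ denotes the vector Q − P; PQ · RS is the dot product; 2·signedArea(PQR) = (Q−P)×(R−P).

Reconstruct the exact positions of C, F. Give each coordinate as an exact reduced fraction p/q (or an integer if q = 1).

1. C_x = 2801/265  [A, G, C are collinear ∩ BC ⟂ AG]
2. C_y = 1933/265  [A, G, C are collinear ∩ BC ⟂ AG]
   → C = (2801/265, 1933/265)
3. F_x = 62531/6893  [A, D, F are collinear ∩ GF ⟂ AD]
4. F_y = 45135/6893  [A, D, F are collinear ∩ GF ⟂ AD]
   → F = (62531/6893, 45135/6893)

C = (2801/265, 1933/265)
F = (62531/6893, 45135/6893)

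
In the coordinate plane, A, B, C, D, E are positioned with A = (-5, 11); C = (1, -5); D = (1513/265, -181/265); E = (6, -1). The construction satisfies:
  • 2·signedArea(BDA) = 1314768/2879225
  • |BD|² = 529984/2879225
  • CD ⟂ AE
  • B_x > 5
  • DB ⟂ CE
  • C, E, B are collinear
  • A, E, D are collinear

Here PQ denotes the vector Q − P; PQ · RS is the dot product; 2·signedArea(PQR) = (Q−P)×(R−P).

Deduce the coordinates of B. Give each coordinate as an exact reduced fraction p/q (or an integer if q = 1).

B = (12989/2173, -11061/10865)

1. B_x = 12989/2173  [C, E, B are collinear ∩ DB ⟂ CE]
2. B_y = -11061/10865  [C, E, B are collinear ∩ DB ⟂ CE]
   → B = (12989/2173, -11061/10865)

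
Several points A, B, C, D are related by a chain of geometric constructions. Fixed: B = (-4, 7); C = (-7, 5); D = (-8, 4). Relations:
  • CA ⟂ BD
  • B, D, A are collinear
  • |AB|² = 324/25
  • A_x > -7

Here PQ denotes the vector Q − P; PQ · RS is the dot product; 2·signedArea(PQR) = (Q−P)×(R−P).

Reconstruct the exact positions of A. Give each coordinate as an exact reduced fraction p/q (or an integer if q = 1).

1. A_x = -172/25  [B, D, A are collinear ∩ CA ⟂ BD]
2. A_y = 121/25  [B, D, A are collinear ∩ CA ⟂ BD]
   → A = (-172/25, 121/25)

A = (-172/25, 121/25)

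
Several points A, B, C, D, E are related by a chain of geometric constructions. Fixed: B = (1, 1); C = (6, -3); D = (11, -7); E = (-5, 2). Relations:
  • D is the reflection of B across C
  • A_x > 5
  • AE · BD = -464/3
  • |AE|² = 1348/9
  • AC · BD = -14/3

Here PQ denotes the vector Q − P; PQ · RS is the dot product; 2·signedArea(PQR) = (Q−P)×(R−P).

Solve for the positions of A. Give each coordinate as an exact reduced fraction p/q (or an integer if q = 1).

A = (17/3, -4)

1. A_x = 17/3  [line -10·x + 8·y + 266/3 = 0 ∩ |AE|² = 1348/9]
2. A_y = -4  [line -10·x + 8·y + 266/3 = 0 ∩ |AE|² = 1348/9]
   → A = (17/3, -4)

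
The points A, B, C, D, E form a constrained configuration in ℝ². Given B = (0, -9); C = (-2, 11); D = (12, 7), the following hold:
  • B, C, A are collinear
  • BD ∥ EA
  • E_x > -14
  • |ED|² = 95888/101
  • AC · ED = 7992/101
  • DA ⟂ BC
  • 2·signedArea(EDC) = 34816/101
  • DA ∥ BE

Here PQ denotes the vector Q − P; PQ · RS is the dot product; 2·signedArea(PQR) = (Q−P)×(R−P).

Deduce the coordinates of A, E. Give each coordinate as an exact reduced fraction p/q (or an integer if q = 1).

A = (-148/101, 571/101)
E = (-1360/101, -1045/101)

1. A_x = -148/101  [B, C, A are collinear ∩ DA ⟂ BC]
2. A_y = 571/101  [B, C, A are collinear ∩ DA ⟂ BC]
   → A = (-148/101, 571/101)
3. E_x = -1360/101  [BD ∥ EA ∩ DA ∥ BE]
4. E_y = -1045/101  [BD ∥ EA ∩ DA ∥ BE]
   → E = (-1360/101, -1045/101)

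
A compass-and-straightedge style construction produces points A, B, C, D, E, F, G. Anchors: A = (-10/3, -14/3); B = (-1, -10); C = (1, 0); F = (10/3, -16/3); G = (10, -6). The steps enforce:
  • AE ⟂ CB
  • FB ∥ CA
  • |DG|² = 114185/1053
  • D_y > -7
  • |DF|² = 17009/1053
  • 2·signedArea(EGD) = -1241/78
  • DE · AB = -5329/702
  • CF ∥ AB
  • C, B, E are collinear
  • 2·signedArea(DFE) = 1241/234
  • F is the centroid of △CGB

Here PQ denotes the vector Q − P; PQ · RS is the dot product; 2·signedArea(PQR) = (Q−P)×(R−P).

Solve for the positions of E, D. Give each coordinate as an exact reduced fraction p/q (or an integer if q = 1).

1. E_x = -5/78  [C, B, E are collinear ∩ AE ⟂ CB]
2. E_y = -415/78  [C, B, E are collinear ∩ AE ⟂ CB]
   → E = (-5/78, -415/78)
3. D_x = -44/117  [2·signedArea(DFE) = 1241/234 ∩ 2·signedArea(EGD) = -1241/78]
4. D_y = -805/117  [2·signedArea(DFE) = 1241/234 ∩ 2·signedArea(EGD) = -1241/78]
   → D = (-44/117, -805/117)

D = (-44/117, -805/117)
E = (-5/78, -415/78)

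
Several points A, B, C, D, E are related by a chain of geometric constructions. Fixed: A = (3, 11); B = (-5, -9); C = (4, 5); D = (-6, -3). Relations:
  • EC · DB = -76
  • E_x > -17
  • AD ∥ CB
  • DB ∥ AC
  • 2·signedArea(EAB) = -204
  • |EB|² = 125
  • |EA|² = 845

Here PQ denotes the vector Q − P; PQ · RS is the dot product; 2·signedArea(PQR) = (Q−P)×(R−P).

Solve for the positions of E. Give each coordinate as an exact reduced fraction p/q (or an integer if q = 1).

E = (-16, -11)

1. E_x = -16  [2·signedArea(EAB) = -204 ∩ EC · DB = -76]
2. E_y = -11  [2·signedArea(EAB) = -204 ∩ EC · DB = -76]
   → E = (-16, -11)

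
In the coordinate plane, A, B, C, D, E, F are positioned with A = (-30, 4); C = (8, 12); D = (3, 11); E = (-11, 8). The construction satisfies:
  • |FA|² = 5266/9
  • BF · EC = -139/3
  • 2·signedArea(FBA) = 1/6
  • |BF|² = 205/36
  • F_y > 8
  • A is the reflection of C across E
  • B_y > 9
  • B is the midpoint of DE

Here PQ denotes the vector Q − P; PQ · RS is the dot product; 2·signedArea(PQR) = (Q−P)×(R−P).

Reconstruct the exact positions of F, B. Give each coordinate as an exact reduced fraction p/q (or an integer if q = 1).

B = (-4, 19/2)
F = (-19/3, 9)

1. B_x = -4  [B is the midpoint of DE]
2. B_y = 19/2  [B is the midpoint of DE]
   → B = (-4, 19/2)
3. F_x = -19/3  [2·signedArea(FBA) = 1/6 ∩ BF · EC = -139/3]
4. F_y = 9  [2·signedArea(FBA) = 1/6 ∩ BF · EC = -139/3]
   → F = (-19/3, 9)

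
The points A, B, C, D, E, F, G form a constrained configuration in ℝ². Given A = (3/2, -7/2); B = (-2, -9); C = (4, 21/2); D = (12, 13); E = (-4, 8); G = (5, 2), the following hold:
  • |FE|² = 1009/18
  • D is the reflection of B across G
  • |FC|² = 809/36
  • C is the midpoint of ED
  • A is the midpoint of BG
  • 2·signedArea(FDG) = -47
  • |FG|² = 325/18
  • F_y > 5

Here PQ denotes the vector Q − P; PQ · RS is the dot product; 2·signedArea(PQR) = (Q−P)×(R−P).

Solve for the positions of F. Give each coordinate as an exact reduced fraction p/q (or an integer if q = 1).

1. F_x = 19/6  [line 11·x + -7·y + 6 = 0 ∩ |FG|² = 325/18]
2. F_y = 35/6  [line 11·x + -7·y + 6 = 0 ∩ |FG|² = 325/18]
   → F = (19/6, 35/6)

F = (19/6, 35/6)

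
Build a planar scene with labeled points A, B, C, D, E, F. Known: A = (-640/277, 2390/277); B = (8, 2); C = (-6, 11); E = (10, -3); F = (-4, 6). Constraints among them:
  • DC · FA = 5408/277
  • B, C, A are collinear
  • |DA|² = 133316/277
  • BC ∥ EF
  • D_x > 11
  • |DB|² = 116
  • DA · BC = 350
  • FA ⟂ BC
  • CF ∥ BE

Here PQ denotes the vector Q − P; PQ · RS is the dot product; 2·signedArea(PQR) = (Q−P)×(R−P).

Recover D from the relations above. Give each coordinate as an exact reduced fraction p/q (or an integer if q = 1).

D = (12, -8)

1. D_x = 12  [DC · FA = 5408/277 ∩ DA · BC = 350]
2. D_y = -8  [DC · FA = 5408/277 ∩ DA · BC = 350]
   → D = (12, -8)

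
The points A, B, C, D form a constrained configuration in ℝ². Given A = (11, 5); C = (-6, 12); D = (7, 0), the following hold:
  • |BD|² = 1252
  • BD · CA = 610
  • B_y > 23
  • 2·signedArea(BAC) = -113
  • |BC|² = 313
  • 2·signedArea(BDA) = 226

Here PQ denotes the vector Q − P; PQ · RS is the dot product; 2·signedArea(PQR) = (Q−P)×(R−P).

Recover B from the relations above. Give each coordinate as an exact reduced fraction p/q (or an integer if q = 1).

B = (-19, 24)

1. B_x = -19  [2·signedArea(BDA) = 226 ∩ 2·signedArea(BAC) = -113]
2. B_y = 24  [2·signedArea(BDA) = 226 ∩ 2·signedArea(BAC) = -113]
   → B = (-19, 24)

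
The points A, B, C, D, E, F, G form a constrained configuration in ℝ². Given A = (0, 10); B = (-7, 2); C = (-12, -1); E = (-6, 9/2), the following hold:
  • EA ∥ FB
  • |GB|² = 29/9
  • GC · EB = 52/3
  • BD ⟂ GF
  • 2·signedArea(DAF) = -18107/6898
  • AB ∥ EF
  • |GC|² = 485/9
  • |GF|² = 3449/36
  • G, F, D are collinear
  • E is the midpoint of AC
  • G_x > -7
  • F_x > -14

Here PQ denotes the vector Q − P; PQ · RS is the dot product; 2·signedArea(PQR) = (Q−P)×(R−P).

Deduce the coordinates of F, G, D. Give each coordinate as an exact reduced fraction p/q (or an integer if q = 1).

D = (-25777/3449, 8418/3449)
F = (-13, -7/2)
G = (-19/3, 11/3)

1. F_x = -13  [EA ∥ FB ∩ AB ∥ EF]
2. F_y = -7/2  [EA ∥ FB ∩ AB ∥ EF]
   → F = (-13, -7/2)
3. G_x = -19/3  [line 1·x + 5/2·y + -17/6 = 0 ∩ |GB|² = 29/9]
4. G_y = 11/3  [line 1·x + 5/2·y + -17/6 = 0 ∩ |GB|² = 29/9]
   → G = (-19/3, 11/3)
5. D_x = -25777/3449  [G, F, D are collinear ∩ BD ⟂ GF]
6. D_y = 8418/3449  [G, F, D are collinear ∩ BD ⟂ GF]
   → D = (-25777/3449, 8418/3449)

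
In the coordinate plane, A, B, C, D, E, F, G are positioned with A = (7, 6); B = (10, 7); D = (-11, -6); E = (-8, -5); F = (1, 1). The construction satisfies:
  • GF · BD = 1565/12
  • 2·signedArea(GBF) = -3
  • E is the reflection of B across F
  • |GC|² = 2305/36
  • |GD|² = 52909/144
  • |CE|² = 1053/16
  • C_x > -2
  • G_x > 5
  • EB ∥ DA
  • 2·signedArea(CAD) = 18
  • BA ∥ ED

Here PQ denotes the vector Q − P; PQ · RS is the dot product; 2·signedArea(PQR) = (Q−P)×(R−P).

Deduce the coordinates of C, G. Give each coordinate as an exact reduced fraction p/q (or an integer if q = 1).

1. C_x = -5/4  [line 12·x + -18·y + 6 = 0 ∩ |CE|² = 1053/16]
2. C_y = -1/2  [line 12·x + -18·y + 6 = 0 ∩ |CE|² = 1053/16]
   → C = (-5/4, -1/2)
3. G_x = 21/4  [GF · BD = 1565/12 ∩ 2·signedArea(GBF) = -3]
4. G_y = 25/6  [GF · BD = 1565/12 ∩ 2·signedArea(GBF) = -3]
   → G = (21/4, 25/6)

C = (-5/4, -1/2)
G = (21/4, 25/6)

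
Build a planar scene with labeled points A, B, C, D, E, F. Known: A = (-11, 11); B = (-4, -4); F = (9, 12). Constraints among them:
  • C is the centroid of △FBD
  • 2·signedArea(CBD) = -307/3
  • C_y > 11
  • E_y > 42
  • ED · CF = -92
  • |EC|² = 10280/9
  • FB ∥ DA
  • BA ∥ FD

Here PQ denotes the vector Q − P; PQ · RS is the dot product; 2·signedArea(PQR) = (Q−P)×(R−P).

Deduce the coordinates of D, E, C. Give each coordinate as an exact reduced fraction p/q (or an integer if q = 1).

1. D_x = 2  [FB ∥ DA ∩ BA ∥ FD]
2. D_y = 27  [FB ∥ DA ∩ BA ∥ FD]
   → D = (2, 27)
3. C_x = 7/3  [C is the centroid of △FBD]
4. C_y = 35/3  [C is the centroid of △FBD]
   → C = (7/3, 35/3)
5. E_x = 15  [line -20/3·x + -1/3·y + 343/3 = 0 ∩ |EC|² = 10280/9]
6. E_y = 43  [line -20/3·x + -1/3·y + 343/3 = 0 ∩ |EC|² = 10280/9]
   → E = (15, 43)

C = (7/3, 35/3)
D = (2, 27)
E = (15, 43)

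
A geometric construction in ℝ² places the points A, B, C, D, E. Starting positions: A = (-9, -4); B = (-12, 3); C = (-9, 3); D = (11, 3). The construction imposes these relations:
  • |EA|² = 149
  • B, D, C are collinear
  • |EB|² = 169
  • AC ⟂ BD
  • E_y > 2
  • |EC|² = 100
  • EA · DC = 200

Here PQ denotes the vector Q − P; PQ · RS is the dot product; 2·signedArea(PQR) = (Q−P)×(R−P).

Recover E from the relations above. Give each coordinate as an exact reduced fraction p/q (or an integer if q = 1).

1. E_x = 1  [EA · DC = 200]
2. E_y = 3  [|EB|² = 169]
   → E = (1, 3)

E = (1, 3)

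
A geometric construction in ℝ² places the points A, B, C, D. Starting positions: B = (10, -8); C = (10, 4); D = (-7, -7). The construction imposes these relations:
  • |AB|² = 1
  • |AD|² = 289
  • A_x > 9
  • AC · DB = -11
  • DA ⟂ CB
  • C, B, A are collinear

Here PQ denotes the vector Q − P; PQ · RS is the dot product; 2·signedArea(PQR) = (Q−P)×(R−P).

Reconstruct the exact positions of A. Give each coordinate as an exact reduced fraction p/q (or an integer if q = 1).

A = (10, -7)

1. A_x = 10  [C, B, A are collinear ∩ DA ⟂ CB]
2. A_y = -7  [C, B, A are collinear ∩ DA ⟂ CB]
   → A = (10, -7)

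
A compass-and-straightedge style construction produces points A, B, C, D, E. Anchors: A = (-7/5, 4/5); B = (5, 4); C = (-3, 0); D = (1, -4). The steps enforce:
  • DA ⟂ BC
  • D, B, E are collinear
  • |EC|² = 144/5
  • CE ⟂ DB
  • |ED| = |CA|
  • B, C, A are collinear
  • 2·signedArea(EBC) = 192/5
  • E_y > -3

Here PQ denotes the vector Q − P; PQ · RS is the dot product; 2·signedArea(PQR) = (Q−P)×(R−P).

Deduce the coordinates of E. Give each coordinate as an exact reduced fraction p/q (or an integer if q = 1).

E = (9/5, -12/5)

1. E_x = 9/5  [D, B, E are collinear ∩ CE ⟂ DB]
2. E_y = -12/5  [D, B, E are collinear ∩ CE ⟂ DB]
   → E = (9/5, -12/5)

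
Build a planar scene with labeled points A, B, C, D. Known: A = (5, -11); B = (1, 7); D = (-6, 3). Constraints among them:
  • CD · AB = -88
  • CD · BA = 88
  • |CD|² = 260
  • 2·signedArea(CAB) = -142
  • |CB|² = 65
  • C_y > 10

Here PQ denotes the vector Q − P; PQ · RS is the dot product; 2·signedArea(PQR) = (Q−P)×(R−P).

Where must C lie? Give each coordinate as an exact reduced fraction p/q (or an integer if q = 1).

C = (8, 11)

1. C_x = 8  [CD · BA = 88 ∩ 2·signedArea(CAB) = -142]
2. C_y = 11  [CD · BA = 88 ∩ 2·signedArea(CAB) = -142]
   → C = (8, 11)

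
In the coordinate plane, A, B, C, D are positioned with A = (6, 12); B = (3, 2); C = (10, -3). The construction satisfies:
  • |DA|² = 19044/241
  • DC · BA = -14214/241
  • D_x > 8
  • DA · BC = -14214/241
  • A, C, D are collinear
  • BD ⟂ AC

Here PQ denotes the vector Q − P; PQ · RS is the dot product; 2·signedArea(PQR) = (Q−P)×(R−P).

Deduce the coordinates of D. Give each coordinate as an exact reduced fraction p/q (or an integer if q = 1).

1. D_x = 1998/241  [A, C, D are collinear ∩ BD ⟂ AC]
2. D_y = 822/241  [A, C, D are collinear ∩ BD ⟂ AC]
   → D = (1998/241, 822/241)

D = (1998/241, 822/241)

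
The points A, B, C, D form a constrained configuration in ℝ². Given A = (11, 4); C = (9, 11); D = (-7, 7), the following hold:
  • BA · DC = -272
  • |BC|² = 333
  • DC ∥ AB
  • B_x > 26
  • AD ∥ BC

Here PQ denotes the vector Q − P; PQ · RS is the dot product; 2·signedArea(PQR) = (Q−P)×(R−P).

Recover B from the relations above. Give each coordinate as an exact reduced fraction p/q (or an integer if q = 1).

1. B_x = 27  [AD ∥ BC ∩ DC ∥ AB]
2. B_y = 8  [AD ∥ BC ∩ DC ∥ AB]
   → B = (27, 8)

B = (27, 8)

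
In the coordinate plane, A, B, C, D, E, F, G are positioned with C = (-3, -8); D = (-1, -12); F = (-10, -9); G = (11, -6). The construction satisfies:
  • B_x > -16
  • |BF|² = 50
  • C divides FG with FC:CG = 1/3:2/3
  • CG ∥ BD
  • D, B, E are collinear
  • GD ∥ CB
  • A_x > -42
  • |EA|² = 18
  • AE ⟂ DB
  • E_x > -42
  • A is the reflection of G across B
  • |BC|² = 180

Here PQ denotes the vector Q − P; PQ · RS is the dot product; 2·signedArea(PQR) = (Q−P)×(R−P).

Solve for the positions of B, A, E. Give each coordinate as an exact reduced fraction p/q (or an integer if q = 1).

1. B_x = -15  [CG ∥ BD ∩ GD ∥ CB]
2. B_y = -14  [CG ∥ BD ∩ GD ∥ CB]
   → B = (-15, -14)
3. A_x = -41  [A is the reflection of G across B]
4. A_y = -22  [A is the reflection of G across B]
   → A = (-41, -22)
5. E_x = -208/5  [D, B, E are collinear ∩ AE ⟂ DB]
6. E_y = -89/5  [D, B, E are collinear ∩ AE ⟂ DB]
   → E = (-208/5, -89/5)

A = (-41, -22)
B = (-15, -14)
E = (-208/5, -89/5)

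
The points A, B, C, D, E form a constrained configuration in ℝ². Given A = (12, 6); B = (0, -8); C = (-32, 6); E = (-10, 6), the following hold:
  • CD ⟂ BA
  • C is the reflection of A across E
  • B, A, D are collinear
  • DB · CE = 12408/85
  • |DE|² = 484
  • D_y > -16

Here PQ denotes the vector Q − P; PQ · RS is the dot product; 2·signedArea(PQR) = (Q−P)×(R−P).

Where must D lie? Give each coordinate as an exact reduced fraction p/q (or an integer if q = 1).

D = (-564/85, -1338/85)

1. D_x = -564/85  [B, A, D are collinear ∩ CD ⟂ BA]
2. D_y = -1338/85  [B, A, D are collinear ∩ CD ⟂ BA]
   → D = (-564/85, -1338/85)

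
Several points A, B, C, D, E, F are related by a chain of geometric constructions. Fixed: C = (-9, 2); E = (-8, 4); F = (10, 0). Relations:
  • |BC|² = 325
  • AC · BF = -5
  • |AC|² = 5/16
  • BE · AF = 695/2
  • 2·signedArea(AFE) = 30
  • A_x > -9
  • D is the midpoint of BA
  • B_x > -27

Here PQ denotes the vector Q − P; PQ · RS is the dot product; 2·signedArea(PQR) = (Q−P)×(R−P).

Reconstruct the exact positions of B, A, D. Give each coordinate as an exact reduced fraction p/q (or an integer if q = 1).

A = (-35/4, 5/2)
B = (-26, 8)
D = (-139/8, 21/4)

1. A_x = -35/4  [line -4·x + -18·y + 10 = 0 ∩ |AC|² = 5/16]
2. A_y = 5/2  [line -4·x + -18·y + 10 = 0 ∩ |AC|² = 5/16]
   → A = (-35/4, 5/2)
3. B_x = -26  [BE · AF = 695/2 ∩ AC · BF = -5]
4. B_y = 8  [BE · AF = 695/2 ∩ AC · BF = -5]
   → B = (-26, 8)
5. D_x = -139/8  [D is the midpoint of BA]
6. D_y = 21/4  [D is the midpoint of BA]
   → D = (-139/8, 21/4)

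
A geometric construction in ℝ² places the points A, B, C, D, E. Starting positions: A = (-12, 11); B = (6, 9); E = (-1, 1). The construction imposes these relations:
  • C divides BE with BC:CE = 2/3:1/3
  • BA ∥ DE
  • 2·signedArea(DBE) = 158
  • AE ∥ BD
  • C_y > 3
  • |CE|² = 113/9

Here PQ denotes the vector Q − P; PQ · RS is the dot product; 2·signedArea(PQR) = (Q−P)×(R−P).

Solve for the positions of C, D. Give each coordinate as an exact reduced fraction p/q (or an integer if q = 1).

C = (4/3, 11/3)
D = (17, -1)

1. C_x = 4/3  [C divides BE with BC:CE = 2/3:1/3]
2. C_y = 11/3  [C divides BE with BC:CE = 2/3:1/3]
   → C = (4/3, 11/3)
3. D_x = 17  [BA ∥ DE ∩ AE ∥ BD]
4. D_y = -1  [BA ∥ DE ∩ AE ∥ BD]
   → D = (17, -1)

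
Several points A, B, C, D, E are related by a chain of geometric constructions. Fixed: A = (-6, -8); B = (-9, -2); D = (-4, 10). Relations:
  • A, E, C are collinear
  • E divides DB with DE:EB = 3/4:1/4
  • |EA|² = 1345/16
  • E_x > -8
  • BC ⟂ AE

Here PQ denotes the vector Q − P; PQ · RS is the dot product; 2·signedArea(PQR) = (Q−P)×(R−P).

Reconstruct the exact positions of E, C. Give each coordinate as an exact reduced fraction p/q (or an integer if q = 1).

1. E_x = -31/4  [E divides DB with DE:EB = 3/4:1/4]
2. E_y = 1  [E divides DB with DE:EB = 3/4:1/4]
   → E = (-31/4, 1)
3. C_x = -9729/1345  [A, E, C are collinear ∩ BC ⟂ AE]
4. C_y = -2228/1345  [A, E, C are collinear ∩ BC ⟂ AE]
   → C = (-9729/1345, -2228/1345)

C = (-9729/1345, -2228/1345)
E = (-31/4, 1)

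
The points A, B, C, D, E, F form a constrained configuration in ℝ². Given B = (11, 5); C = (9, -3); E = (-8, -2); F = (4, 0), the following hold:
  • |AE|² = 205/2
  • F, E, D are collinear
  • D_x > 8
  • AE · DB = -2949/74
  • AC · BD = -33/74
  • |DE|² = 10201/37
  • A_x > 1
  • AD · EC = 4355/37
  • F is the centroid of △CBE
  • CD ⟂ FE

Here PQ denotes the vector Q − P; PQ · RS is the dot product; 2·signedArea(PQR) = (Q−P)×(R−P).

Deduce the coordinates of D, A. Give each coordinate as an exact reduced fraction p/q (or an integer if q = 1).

1. D_x = 310/37  [F, E, D are collinear ∩ CD ⟂ FE]
2. D_y = 27/37  [F, E, D are collinear ∩ CD ⟂ FE]
   → D = (310/37, 27/37)
3. A_x = 3/2  [AE · DB = -2949/74 ∩ AD · EC = 4355/37]
4. A_y = 3/2  [AE · DB = -2949/74 ∩ AD · EC = 4355/37]
   → A = (3/2, 3/2)

A = (3/2, 3/2)
D = (310/37, 27/37)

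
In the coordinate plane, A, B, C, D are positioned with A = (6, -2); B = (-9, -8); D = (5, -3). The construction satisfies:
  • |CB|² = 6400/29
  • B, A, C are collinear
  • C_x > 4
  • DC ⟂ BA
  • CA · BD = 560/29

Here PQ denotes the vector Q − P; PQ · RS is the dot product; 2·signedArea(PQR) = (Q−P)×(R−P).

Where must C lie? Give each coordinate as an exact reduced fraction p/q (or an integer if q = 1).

1. C_x = 139/29  [B, A, C are collinear ∩ DC ⟂ BA]
2. C_y = -72/29  [B, A, C are collinear ∩ DC ⟂ BA]
   → C = (139/29, -72/29)

C = (139/29, -72/29)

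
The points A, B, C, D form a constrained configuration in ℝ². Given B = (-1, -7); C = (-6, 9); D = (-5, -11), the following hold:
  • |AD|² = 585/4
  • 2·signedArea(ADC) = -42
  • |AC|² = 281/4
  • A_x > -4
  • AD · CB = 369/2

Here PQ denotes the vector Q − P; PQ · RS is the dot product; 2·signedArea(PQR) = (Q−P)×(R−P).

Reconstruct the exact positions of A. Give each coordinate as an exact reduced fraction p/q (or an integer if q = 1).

1. A_x = -7/2  [AD · CB = 369/2 ∩ 2·signedArea(ADC) = -42]
2. A_y = 1  [AD · CB = 369/2 ∩ 2·signedArea(ADC) = -42]
   → A = (-7/2, 1)

A = (-7/2, 1)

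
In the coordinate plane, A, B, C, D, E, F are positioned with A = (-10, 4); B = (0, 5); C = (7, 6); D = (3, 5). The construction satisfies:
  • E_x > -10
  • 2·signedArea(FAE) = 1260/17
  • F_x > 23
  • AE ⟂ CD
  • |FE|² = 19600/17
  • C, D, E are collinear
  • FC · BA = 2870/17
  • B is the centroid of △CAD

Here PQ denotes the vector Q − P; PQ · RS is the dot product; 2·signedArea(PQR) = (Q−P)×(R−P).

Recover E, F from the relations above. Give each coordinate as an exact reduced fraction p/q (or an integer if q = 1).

1. E_x = -161/17  [C, D, E are collinear ∩ AE ⟂ CD]
2. E_y = 32/17  [C, D, E are collinear ∩ AE ⟂ CD]
   → E = (-161/17, 32/17)
3. F_x = 399/17  [2·signedArea(FAE) = 1260/17 ∩ FC · BA = 2870/17]
4. F_y = 172/17  [2·signedArea(FAE) = 1260/17 ∩ FC · BA = 2870/17]
   → F = (399/17, 172/17)

E = (-161/17, 32/17)
F = (399/17, 172/17)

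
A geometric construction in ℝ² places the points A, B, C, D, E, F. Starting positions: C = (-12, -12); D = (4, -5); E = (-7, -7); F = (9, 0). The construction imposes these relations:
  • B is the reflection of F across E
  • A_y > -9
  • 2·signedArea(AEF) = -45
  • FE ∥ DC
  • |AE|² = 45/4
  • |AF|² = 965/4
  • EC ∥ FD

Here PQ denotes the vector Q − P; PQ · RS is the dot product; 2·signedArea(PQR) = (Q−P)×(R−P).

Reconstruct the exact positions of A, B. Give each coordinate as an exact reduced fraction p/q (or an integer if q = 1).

1. A_x = -4  [line -7·x + 16·y + 108 = 0 ∩ |AE|² = 45/4]
2. A_y = -17/2  [line -7·x + 16·y + 108 = 0 ∩ |AE|² = 45/4]
   → A = (-4, -17/2)
3. B_x = -23  [B is the reflection of F across E]
4. B_y = -14  [B is the reflection of F across E]
   → B = (-23, -14)

A = (-4, -17/2)
B = (-23, -14)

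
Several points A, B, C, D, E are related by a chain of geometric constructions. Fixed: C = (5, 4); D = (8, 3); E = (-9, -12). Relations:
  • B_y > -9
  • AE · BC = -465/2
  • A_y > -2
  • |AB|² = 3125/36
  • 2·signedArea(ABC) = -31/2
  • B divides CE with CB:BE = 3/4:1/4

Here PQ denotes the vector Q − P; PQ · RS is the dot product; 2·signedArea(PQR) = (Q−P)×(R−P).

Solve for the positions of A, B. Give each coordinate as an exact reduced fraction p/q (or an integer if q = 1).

A = (4/3, -5/3)
B = (-11/2, -8)

1. B_x = -11/2  [B divides CE with CB:BE = 3/4:1/4]
2. B_y = -8  [B divides CE with CB:BE = 3/4:1/4]
   → B = (-11/2, -8)
3. A_x = 4/3  [2·signedArea(ABC) = -31/2 ∩ AE · BC = -465/2]
4. A_y = -5/3  [2·signedArea(ABC) = -31/2 ∩ AE · BC = -465/2]
   → A = (4/3, -5/3)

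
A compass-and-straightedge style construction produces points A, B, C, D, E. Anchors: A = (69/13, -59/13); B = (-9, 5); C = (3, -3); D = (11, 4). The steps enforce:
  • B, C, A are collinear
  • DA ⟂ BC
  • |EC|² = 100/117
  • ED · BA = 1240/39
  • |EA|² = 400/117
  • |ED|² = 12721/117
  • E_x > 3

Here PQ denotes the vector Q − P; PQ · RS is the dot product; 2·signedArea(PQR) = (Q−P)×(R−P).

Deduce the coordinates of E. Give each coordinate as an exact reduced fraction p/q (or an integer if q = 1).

E = (49/13, -137/39)

1. E_x = 49/13  [line -186/13·x + 124/13·y + 3410/39 = 0 ∩ |EC|² = 100/117]
2. E_y = -137/39  [line -186/13·x + 124/13·y + 3410/39 = 0 ∩ |EC|² = 100/117]
   → E = (49/13, -137/39)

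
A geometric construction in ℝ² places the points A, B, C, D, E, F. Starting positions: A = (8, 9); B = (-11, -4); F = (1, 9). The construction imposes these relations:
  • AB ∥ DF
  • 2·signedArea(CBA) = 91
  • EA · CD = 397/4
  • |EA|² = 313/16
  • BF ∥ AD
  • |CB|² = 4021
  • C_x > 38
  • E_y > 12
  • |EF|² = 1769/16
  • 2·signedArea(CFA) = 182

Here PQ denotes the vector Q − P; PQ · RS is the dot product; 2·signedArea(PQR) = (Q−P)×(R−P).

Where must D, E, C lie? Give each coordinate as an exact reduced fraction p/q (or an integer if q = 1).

C = (39, 35)
D = (20, 22)
E = (11, 49/4)

1. D_x = 20  [AB ∥ DF ∩ BF ∥ AD]
2. D_y = 22  [AB ∥ DF ∩ BF ∥ AD]
   → D = (20, 22)
3. C_x = 39  [2·signedArea(CBA) = 91 ∩ 2·signedArea(CFA) = 182]
4. C_y = 35  [2·signedArea(CBA) = 91 ∩ 2·signedArea(CFA) = 182]
   → C = (39, 35)
5. E_x = 11  [line 19·x + 13·y + -1473/4 = 0 ∩ |EA|² = 313/16]
6. E_y = 49/4  [line 19·x + 13·y + -1473/4 = 0 ∩ |EA|² = 313/16]
   → E = (11, 49/4)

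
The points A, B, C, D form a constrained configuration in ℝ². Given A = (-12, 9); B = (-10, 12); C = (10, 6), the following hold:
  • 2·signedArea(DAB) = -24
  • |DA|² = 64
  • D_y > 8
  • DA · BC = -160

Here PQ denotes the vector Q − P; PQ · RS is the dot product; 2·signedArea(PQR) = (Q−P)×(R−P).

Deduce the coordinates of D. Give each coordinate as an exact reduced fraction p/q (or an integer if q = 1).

D = (-4, 9)

1. D_x = -4  [2·signedArea(DAB) = -24 ∩ DA · BC = -160]
2. D_y = 9  [2·signedArea(DAB) = -24 ∩ DA · BC = -160]
   → D = (-4, 9)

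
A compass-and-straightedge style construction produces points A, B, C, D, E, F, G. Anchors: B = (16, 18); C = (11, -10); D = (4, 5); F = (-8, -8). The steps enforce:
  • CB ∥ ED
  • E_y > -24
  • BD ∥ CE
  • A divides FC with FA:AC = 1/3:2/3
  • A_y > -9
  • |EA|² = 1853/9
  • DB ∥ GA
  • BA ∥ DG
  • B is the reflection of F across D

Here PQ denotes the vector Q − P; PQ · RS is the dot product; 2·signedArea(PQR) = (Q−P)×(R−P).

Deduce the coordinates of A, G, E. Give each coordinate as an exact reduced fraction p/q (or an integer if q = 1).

A = (-5/3, -26/3)
E = (-1, -23)
G = (-41/3, -65/3)

1. A_x = -5/3  [A divides FC with FA:AC = 1/3:2/3]
2. A_y = -26/3  [A divides FC with FA:AC = 1/3:2/3]
   → A = (-5/3, -26/3)
3. G_x = -41/3  [DB ∥ GA ∩ BA ∥ DG]
4. G_y = -65/3  [DB ∥ GA ∩ BA ∥ DG]
   → G = (-41/3, -65/3)
5. E_x = -1  [CB ∥ ED ∩ BD ∥ CE]
6. E_y = -23  [CB ∥ ED ∩ BD ∥ CE]
   → E = (-1, -23)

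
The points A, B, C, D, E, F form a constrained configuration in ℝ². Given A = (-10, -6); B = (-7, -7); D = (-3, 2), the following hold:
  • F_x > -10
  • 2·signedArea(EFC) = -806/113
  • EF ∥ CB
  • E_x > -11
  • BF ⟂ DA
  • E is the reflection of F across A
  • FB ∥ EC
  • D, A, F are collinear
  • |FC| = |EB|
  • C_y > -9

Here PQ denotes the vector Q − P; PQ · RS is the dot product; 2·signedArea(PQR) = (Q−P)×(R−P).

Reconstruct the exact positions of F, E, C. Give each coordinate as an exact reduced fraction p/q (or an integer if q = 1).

1. F_x = -1039/113  [D, A, F are collinear ∩ BF ⟂ DA]
2. F_y = -574/113  [D, A, F are collinear ∩ BF ⟂ DA]
   → F = (-1039/113, -574/113)
3. E_x = -1221/113  [E is the reflection of F across A]
4. E_y = -782/113  [E is the reflection of F across A]
   → E = (-1221/113, -782/113)
5. C_x = -973/113  [EF ∥ CB ∩ FB ∥ EC]
6. C_y = -999/113  [EF ∥ CB ∩ FB ∥ EC]
   → C = (-973/113, -999/113)

C = (-973/113, -999/113)
E = (-1221/113, -782/113)
F = (-1039/113, -574/113)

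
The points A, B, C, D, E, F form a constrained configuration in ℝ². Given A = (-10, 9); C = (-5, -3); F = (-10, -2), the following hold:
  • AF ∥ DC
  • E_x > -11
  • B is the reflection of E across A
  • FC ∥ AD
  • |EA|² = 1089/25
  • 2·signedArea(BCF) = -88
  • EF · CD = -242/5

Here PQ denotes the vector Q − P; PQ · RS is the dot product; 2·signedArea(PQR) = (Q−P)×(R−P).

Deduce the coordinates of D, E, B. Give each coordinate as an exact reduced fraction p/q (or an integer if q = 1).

1. D_x = -5  [AF ∥ DC ∩ FC ∥ AD]
2. D_y = 8  [AF ∥ DC ∩ FC ∥ AD]
   → D = (-5, 8)
3. E_y = 12/5  [EF · CD = -242/5]
4. E_x = -10  [|EA|² = 1089/25]
   → E = (-10, 12/5)
5. B_x = -10  [B is the reflection of E across A]
6. B_y = 78/5  [B is the reflection of E across A]
   → B = (-10, 78/5)

B = (-10, 78/5)
D = (-5, 8)
E = (-10, 12/5)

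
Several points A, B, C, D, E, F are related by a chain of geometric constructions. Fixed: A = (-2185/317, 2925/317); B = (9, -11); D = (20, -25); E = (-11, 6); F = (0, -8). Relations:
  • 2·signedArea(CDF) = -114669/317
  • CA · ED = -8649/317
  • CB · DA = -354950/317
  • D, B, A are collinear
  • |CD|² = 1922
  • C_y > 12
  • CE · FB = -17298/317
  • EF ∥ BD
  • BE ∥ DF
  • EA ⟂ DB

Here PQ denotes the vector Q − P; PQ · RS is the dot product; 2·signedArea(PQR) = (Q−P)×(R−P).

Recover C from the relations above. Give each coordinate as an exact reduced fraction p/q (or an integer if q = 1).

C = (-883/317, 3948/317)

1. C_x = -883/317  [CE · FB = -17298/317 ∩ 2·signedArea(CDF) = -114669/317]
2. C_y = 3948/317  [CE · FB = -17298/317 ∩ 2·signedArea(CDF) = -114669/317]
   → C = (-883/317, 3948/317)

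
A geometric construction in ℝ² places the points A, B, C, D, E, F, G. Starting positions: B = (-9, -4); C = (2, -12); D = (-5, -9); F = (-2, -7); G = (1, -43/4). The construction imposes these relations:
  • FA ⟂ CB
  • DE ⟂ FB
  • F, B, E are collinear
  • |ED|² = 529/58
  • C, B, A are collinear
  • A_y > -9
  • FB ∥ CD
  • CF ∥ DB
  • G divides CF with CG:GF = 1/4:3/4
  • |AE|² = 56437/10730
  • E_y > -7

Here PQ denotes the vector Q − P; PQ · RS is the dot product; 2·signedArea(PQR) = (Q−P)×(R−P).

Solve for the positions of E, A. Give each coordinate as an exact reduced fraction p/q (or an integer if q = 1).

A = (-554/185, -1548/185)
E = (-221/58, -361/58)

1. E_x = -221/58  [F, B, E are collinear ∩ DE ⟂ FB]
2. E_y = -361/58  [F, B, E are collinear ∩ DE ⟂ FB]
   → E = (-221/58, -361/58)
3. A_x = -554/185  [C, B, A are collinear ∩ FA ⟂ CB]
4. A_y = -1548/185  [C, B, A are collinear ∩ FA ⟂ CB]
   → A = (-554/185, -1548/185)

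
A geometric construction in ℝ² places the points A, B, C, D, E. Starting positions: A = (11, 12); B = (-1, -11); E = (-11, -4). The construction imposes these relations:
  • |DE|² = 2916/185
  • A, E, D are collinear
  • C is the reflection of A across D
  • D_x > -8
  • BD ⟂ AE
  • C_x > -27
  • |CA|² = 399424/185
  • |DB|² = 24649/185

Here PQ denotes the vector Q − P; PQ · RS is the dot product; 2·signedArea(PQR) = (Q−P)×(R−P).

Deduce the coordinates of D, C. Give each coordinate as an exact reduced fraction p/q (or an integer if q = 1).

1. D_x = -1441/185  [A, E, D are collinear ∩ BD ⟂ AE]
2. D_y = -308/185  [A, E, D are collinear ∩ BD ⟂ AE]
   → D = (-1441/185, -308/185)
3. C_x = -4917/185  [C is the reflection of A across D]
4. C_y = -2836/185  [C is the reflection of A across D]
   → C = (-4917/185, -2836/185)

C = (-4917/185, -2836/185)
D = (-1441/185, -308/185)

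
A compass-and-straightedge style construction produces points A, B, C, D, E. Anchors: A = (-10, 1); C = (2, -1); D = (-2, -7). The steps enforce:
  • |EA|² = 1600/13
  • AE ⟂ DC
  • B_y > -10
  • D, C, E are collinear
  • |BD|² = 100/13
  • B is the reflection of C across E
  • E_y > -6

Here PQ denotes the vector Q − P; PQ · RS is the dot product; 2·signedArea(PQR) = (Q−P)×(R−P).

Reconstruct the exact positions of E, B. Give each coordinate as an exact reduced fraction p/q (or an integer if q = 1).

1. E_x = -10/13  [D, C, E are collinear ∩ AE ⟂ DC]
2. E_y = -67/13  [D, C, E are collinear ∩ AE ⟂ DC]
   → E = (-10/13, -67/13)
3. B_x = -46/13  [B is the reflection of C across E]
4. B_y = -121/13  [B is the reflection of C across E]
   → B = (-46/13, -121/13)

B = (-46/13, -121/13)
E = (-10/13, -67/13)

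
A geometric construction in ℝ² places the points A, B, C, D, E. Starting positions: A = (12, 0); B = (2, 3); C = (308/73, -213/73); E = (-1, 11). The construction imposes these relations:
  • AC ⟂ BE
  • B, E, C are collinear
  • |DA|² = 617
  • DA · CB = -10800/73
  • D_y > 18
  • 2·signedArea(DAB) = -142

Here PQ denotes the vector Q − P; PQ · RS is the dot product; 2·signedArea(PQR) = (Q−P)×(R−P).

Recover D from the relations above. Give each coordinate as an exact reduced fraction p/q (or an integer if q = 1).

1. D_x = -4  [DA · CB = -10800/73 ∩ 2·signedArea(DAB) = -142]
2. D_y = 19  [DA · CB = -10800/73 ∩ 2·signedArea(DAB) = -142]
   → D = (-4, 19)

D = (-4, 19)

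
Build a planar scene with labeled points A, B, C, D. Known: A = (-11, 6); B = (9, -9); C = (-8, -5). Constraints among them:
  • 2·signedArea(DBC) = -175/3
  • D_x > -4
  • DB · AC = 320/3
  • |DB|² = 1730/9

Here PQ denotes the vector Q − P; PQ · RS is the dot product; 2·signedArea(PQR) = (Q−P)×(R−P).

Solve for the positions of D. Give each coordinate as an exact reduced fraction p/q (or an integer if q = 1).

D = (-10/3, -8/3)

1. D_x = -10/3  [2·signedArea(DBC) = -175/3 ∩ DB · AC = 320/3]
2. D_y = -8/3  [2·signedArea(DBC) = -175/3 ∩ DB · AC = 320/3]
   → D = (-10/3, -8/3)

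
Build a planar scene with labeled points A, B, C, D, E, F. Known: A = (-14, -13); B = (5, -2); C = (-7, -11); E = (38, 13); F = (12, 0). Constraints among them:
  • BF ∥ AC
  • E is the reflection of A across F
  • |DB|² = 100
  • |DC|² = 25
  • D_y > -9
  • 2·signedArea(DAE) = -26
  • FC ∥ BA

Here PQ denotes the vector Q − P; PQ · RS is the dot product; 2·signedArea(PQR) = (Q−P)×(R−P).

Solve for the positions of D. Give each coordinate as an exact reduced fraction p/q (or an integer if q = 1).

1. D_x = -3  [line -26·x + 52·y + 338 = 0 ∩ |DC|² = 25]
2. D_y = -8  [line -26·x + 52·y + 338 = 0 ∩ |DC|² = 25]
   → D = (-3, -8)

D = (-3, -8)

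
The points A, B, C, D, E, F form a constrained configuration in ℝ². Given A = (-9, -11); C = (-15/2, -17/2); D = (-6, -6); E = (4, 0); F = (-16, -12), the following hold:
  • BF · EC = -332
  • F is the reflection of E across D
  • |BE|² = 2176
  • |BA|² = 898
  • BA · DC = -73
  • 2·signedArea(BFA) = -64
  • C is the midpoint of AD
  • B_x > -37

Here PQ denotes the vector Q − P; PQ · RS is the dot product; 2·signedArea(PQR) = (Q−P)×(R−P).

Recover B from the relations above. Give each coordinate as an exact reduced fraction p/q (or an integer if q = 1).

B = (-36, -24)

1. B_x = -36  [2·signedArea(BFA) = -64 ∩ BA · DC = -73]
2. B_y = -24  [2·signedArea(BFA) = -64 ∩ BA · DC = -73]
   → B = (-36, -24)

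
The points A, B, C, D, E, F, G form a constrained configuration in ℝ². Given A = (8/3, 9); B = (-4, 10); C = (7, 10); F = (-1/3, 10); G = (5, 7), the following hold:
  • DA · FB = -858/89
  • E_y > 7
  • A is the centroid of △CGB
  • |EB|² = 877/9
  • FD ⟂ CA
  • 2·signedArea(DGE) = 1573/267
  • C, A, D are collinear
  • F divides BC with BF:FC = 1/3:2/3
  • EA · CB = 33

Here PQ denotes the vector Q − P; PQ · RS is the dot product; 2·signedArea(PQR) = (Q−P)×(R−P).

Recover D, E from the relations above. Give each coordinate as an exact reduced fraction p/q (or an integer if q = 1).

D = (10/267, 747/89)
E = (17/3, 8)

1. D_x = 10/267  [C, A, D are collinear ∩ FD ⟂ CA]
2. D_y = 747/89  [C, A, D are collinear ∩ FD ⟂ CA]
   → D = (10/267, 747/89)
3. E_x = 17/3  [EA · CB = 33 ∩ 2·signedArea(DGE) = 1573/267]
4. E_y = 8  [EA · CB = 33 ∩ 2·signedArea(DGE) = 1573/267]
   → E = (17/3, 8)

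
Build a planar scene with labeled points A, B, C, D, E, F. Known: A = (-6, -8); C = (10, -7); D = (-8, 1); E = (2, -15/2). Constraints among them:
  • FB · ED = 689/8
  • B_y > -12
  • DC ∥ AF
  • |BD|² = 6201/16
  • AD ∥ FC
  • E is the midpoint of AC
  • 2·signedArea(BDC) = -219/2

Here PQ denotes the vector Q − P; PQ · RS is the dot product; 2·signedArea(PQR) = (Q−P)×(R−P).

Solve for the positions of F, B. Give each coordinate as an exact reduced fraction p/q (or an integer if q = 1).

1. F_x = 12  [AD ∥ FC ∩ DC ∥ AF]
2. F_y = -16  [AD ∥ FC ∩ DC ∥ AF]
   → F = (12, -16)
3. B_x = 7  [2·signedArea(BDC) = -219/2 ∩ FB · ED = 689/8]
4. B_y = -47/4  [2·signedArea(BDC) = -219/2 ∩ FB · ED = 689/8]
   → B = (7, -47/4)

B = (7, -47/4)
F = (12, -16)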